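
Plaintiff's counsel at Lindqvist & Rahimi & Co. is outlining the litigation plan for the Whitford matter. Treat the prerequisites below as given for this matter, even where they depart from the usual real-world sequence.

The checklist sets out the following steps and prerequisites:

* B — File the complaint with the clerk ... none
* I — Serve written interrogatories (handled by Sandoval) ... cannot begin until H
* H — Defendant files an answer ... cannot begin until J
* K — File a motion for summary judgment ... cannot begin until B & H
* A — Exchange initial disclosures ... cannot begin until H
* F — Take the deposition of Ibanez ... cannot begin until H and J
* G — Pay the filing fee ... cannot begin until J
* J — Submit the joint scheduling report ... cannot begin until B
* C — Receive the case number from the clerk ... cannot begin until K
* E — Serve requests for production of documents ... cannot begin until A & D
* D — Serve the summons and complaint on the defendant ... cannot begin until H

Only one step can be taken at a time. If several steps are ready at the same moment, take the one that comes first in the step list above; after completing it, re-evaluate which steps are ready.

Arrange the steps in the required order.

B has no prerequisites → B first.
Next only J has its prerequisites met → J.
Now H and G have their prerequisites met. H is listed earlier, so H next.
I, K, A, F and D now also ready, so the ready set is {I, K, A, F, G, D}; I is listed earlier → I.
Ready: K, A, F, G and D. K is listed earlier → K.
A, F, G, C and D are all available; A is listed earlier → A.
F, G, C and D are all available; F is listed earlier → F.
Ready: G, C and D. G is listed earlier → G.
Ready: C and D. C is listed earlier → C.
D needed H, now all done → D.
E is the only step now ready → E.

B J H I K A F G C D E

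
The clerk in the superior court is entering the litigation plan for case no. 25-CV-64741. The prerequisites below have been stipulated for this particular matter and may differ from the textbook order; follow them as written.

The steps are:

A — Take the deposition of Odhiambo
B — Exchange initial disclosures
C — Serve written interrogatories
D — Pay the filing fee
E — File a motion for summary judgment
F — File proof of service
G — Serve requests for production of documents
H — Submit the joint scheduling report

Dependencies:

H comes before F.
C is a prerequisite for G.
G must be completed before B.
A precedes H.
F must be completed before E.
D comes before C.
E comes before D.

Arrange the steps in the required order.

A, H, F, E, D, C, G, B

A has no prerequisites → A first.
Next only H has its prerequisites met → H.
Next only F has its prerequisites met → F.
E needed F, now all done → E.
Next only D has its prerequisites met → D.
C needed D, now all done → C.
G is the only step now ready → G.
B needed G, now all done → B.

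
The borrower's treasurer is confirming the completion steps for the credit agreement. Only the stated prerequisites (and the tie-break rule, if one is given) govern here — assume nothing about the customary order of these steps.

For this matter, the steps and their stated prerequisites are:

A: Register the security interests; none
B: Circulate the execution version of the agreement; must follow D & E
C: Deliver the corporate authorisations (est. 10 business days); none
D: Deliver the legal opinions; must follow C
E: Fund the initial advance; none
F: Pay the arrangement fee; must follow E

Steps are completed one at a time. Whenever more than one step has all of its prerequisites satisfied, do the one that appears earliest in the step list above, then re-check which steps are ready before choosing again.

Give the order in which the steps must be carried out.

A, C, D, E, B, F

A, C and E have no prerequisites; A is listed earlier, so A is first.
Ready: C and E. C is listed earlier → C.
D now also ready, so the ready set is {D, E}; D is listed earlier → D.
E is the only step now ready → E.
Now B and F have their prerequisites met. B is listed earlier, so B next.
Next only F has its prerequisites met → F.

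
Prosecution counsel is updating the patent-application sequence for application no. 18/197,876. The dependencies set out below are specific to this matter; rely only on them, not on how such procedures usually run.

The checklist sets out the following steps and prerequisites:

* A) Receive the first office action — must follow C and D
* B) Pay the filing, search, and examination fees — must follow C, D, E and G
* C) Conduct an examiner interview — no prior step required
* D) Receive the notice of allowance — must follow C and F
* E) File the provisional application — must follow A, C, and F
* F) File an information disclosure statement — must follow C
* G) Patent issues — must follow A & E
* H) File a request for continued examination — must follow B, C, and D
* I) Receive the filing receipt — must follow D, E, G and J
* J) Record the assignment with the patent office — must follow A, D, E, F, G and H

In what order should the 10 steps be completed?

C has no prerequisites → C first.
F needed C, now all done → F.
D is the only step now ready → D.
A needed C and D, now all done → A.
E needed A, C and F, now all done → E.
G needed A and E, now all done → G.
B is the only step now ready → B.
H needed B, C and D, now all done → H.
J needed A, D, E, F, G and H, now all done → J.
That leaves I as the only ready step → I.

C → F → D → A → E → G → B → H → J → I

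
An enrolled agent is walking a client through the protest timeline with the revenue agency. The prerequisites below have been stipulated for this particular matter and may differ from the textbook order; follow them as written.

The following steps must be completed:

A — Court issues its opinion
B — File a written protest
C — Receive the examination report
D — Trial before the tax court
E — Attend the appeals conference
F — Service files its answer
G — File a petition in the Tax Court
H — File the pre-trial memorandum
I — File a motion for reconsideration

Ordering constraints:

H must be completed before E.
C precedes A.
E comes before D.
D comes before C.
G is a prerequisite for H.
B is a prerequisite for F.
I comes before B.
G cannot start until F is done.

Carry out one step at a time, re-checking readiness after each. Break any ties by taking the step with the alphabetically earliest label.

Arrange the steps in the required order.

I, B, F, G, H, E, D, C, A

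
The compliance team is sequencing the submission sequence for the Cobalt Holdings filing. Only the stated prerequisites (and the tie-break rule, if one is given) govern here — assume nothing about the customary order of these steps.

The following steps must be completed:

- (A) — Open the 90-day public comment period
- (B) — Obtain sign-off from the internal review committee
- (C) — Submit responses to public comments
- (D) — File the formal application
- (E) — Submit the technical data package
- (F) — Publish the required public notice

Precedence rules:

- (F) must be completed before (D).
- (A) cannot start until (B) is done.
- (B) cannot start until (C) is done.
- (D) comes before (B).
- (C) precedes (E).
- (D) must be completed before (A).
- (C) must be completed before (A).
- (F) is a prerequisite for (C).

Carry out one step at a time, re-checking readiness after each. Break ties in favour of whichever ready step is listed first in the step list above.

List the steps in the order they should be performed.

Only (F) has no prerequisites, so it is first.
Now (C) and (D) have their prerequisites met. (C) is listed earlier, so (C) next.
Ready: (D) and (E). (D) is listed earlier → (D).
(B) now also ready, so the ready set is {(B), (E)}; (B) is listed earlier → (B).
Now (A) and (E) have their prerequisites met. (A) is listed earlier, so (A) next.
(E) is the only step now ready → (E).

(F), (C), (D), (B), (A), (E)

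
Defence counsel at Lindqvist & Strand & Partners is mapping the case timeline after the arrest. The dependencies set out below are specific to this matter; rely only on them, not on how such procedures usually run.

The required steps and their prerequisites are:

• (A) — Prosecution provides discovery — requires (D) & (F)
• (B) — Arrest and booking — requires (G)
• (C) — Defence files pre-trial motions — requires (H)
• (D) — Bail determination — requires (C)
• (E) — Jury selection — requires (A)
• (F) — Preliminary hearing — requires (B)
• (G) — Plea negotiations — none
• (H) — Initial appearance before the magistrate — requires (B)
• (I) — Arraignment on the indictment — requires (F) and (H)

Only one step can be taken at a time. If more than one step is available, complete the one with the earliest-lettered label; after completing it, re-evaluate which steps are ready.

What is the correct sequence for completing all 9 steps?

(G), (B), (F), (H), (C), (D), (A), (E), (I)

Only (G) has no prerequisites, so it is first.
That leaves (B) as the only ready step → (B).
Now (F) and (H) have their prerequisites met. (F) has the earlier label, so (F) next.
(H) is the only step now ready → (H).
(C) and (I) are both available; (C) has the earlier label → (C).
(D) now also ready, so the ready set is {(D), (I)}; (D) has the earlier label → (D).
(A) now also ready, so the ready set is {(A), (I)}; (A) has the earlier label → (A).
(E) now also ready, so the ready set is {(E), (I)}; (E) has the earlier label → (E).
(I) needed (F) and (H), now all done → (I).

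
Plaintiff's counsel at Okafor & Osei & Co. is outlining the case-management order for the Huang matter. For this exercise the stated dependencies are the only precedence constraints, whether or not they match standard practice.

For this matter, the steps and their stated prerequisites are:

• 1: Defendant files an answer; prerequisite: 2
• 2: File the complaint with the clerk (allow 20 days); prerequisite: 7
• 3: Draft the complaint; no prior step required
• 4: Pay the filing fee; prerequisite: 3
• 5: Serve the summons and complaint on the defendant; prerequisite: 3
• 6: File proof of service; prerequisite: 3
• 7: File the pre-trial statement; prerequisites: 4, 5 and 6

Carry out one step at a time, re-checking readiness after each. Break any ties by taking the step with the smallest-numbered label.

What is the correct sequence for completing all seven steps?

3, 4, 5, 6, 7, 2, 1

Only 3 has no prerequisites, so it is first.
Ready: 4, 5 and 6. 4 has the earlier label → 4.
5 and 6 are both available; 5 has the earlier label → 5.
6 is the only step now ready → 6.
7 is the only step now ready → 7.
Next only 2 has its prerequisites met → 2.
Next only 1 has its prerequisites met → 1.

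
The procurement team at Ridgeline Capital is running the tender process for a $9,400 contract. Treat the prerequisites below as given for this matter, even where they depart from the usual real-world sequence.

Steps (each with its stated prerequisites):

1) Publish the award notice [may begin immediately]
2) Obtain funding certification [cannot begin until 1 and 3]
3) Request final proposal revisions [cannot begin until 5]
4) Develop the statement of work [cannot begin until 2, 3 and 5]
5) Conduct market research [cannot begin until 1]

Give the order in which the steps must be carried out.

1 → 5 → 3 → 2 → 4

1 is the only step with nothing outstanding, so it goes first.
That leaves 5 as the only ready step → 5.
That leaves 3 as the only ready step → 3.
2 needed 1 and 3, now all done → 2.
Next only 4 has its prerequisites met → 4.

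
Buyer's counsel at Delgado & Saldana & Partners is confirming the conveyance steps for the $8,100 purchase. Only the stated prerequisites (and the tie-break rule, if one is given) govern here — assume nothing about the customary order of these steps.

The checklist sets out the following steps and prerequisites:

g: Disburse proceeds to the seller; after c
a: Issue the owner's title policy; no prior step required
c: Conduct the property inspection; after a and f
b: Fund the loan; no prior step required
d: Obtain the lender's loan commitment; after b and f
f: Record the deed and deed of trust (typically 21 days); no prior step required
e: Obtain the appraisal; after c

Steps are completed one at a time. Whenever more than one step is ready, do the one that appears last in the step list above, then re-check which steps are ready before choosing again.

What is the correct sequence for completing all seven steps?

f, b, d, a, c, e, g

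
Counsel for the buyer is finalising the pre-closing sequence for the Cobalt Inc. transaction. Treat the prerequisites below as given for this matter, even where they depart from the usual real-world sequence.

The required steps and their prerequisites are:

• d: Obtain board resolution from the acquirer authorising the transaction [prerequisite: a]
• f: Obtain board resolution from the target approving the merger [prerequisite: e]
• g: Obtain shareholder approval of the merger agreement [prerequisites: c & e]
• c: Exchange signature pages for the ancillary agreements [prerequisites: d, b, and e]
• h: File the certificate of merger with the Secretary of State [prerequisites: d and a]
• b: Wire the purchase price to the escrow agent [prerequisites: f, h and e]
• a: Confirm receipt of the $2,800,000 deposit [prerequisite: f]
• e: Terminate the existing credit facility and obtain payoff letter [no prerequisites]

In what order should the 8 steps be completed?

e is the only step with nothing outstanding, so it goes first.
Next only f has its prerequisites met → f.
a needed f, now all done → a.
That leaves d as the only ready step → d.
h needed d and a, now all done → h.
Next only b has its prerequisites met → b.
That leaves c as the only ready step → c.
That leaves g as the only ready step → g.

e, f, a, d, h, b, c, g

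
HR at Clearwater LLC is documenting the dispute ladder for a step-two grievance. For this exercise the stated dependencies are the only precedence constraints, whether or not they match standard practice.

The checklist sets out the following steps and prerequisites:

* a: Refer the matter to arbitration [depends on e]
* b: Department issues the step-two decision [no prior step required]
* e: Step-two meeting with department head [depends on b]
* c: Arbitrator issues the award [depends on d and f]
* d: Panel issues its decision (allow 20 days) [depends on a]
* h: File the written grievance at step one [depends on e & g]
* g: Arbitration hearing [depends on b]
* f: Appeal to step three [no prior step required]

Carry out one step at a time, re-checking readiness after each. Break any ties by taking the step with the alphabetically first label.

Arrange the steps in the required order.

b → e → a → d → f → c → g → h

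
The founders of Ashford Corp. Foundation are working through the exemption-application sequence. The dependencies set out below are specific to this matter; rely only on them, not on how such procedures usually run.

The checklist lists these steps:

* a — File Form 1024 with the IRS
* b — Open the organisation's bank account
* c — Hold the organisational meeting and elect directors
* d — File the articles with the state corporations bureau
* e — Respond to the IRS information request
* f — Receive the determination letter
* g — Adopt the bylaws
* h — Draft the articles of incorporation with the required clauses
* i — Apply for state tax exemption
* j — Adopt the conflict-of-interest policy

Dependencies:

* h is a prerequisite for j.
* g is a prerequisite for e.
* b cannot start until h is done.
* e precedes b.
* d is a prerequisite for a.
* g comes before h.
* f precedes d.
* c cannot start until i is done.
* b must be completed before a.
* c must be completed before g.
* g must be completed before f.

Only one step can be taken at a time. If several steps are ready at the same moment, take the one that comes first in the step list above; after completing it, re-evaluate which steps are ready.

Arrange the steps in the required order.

i c g e f d h b a j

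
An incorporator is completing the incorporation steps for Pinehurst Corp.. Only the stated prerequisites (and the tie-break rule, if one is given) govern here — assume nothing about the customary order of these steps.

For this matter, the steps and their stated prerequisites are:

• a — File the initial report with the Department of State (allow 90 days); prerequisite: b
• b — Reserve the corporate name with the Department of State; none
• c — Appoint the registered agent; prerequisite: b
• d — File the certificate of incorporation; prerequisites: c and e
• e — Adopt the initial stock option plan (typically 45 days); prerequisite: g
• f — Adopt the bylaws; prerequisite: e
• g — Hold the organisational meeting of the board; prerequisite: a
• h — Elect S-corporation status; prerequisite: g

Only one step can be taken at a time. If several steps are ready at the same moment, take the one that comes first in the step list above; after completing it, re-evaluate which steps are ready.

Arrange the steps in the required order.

b is the only step with nothing outstanding, so it goes first.
Ready: a and c. a is listed earlier → a.
g now also ready, so the ready set is {c, g}; c is listed earlier → c.
g needed a, now all done → g.
Now e and h have their prerequisites met. e is listed earlier, so e next.
d and f now also ready, so the ready set is {d, f, h}; d is listed earlier → d.
Ready: f and h. f is listed earlier → f.
h needed g, now all done → h.

b a c g e d f h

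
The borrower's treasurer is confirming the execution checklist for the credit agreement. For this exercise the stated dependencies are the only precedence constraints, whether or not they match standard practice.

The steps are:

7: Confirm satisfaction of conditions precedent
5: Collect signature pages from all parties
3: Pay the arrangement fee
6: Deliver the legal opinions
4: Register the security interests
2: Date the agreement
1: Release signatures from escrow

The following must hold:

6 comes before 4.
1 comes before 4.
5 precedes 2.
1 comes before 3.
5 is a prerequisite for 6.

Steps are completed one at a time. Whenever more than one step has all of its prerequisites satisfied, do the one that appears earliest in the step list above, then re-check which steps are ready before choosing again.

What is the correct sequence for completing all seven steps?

7 5 6 2 1 3 4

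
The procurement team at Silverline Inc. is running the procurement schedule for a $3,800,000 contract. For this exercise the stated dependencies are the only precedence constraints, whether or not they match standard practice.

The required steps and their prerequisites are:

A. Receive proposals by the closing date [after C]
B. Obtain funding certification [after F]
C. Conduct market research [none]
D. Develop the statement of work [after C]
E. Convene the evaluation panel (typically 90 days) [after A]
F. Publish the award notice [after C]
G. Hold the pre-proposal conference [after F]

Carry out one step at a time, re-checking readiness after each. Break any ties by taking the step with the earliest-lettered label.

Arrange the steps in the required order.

Only C has no prerequisites, so it is first.
A, D and F are all available; A has the earlier label → A.
Ready: D, E and F. D has the earlier label → D.
Now E and F have their prerequisites met. E has the earlier label, so E next.
F is the only step now ready → F.
B and G are both available; B has the earlier label → B.
G needed F, now all done → G.

C, A, D, E, F, B, G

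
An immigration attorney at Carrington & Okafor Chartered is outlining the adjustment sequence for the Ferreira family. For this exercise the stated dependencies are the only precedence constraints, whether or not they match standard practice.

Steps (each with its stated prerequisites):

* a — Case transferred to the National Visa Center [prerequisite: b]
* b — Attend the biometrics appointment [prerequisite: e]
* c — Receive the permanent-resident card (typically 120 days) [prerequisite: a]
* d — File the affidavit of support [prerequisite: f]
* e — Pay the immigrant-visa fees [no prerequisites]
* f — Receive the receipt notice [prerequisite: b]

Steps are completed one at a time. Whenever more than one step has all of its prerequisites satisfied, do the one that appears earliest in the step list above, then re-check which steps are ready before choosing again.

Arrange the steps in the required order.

e, b, a, c, f, d

e is the only step with nothing outstanding, so it goes first.
b is the only step now ready → b.
a and f are both available; a is listed earlier → a.
Ready: c and f. c is listed earlier → c.
f needed b, now all done → f.
d needed f, now all done → d.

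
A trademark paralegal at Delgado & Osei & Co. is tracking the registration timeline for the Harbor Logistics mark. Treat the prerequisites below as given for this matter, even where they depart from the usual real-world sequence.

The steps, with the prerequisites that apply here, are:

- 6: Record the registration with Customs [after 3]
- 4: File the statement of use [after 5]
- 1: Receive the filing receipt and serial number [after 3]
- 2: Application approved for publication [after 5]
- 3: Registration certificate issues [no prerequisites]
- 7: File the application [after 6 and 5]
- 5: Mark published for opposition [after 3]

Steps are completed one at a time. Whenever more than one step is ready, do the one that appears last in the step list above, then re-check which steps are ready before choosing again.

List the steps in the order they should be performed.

3, 5, 2, 1, 4, 6, 7

Only 3 has no prerequisites, so it is first.
Ready: 5, 1 and 6. 5 is listed later → 5.
2 and 4 now also ready, so the ready set is {2, 1, 4, 6}; 2 is listed later → 2.
Ready: 1, 4 and 6. 1 is listed later → 1.
Now 4 and 6 have their prerequisites met. 4 is listed later, so 4 next.
Next only 6 has its prerequisites met → 6.
7 needed 5 and 6, now all done → 7.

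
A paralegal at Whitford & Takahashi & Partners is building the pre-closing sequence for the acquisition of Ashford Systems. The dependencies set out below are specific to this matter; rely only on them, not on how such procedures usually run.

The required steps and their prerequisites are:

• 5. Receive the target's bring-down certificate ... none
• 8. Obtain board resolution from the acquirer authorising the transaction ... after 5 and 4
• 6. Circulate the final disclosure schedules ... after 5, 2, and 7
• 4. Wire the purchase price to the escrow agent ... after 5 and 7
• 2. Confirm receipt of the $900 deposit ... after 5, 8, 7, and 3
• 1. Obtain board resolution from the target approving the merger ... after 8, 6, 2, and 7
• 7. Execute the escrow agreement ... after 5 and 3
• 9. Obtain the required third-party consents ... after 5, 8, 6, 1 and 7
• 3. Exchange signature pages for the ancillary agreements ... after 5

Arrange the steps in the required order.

5 has no prerequisites → 5 first.
3 needed 5, now all done → 3.
Next only 7 has its prerequisites met → 7.
4 needed 5 and 7, now all done → 4.
Next only 8 has its prerequisites met → 8.
2 is the only step now ready → 2.
Next only 6 has its prerequisites met → 6.
1 needed 8, 6, 2 and 7, now all done → 1.
9 is the only step now ready → 9.

5, 3, 7, 4, 8, 2, 6, 1, 9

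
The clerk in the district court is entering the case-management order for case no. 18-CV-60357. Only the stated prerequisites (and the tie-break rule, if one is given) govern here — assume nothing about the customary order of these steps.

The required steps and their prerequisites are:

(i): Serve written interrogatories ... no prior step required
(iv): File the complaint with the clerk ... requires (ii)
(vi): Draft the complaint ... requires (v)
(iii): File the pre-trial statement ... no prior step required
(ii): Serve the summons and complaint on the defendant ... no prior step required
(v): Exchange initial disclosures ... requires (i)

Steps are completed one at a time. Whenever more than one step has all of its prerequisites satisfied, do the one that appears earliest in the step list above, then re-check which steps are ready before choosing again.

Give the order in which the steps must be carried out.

(i) → (iii) → (ii) → (iv) → (v) → (vi)

(i), (iii) and (ii) have no prerequisites; (i) is listed earlier, so (i) is first.
Ready: (iii), (ii) and (v). (iii) is listed earlier → (iii).
(ii) and (v) are both available; (ii) is listed earlier → (ii).
Now (iv) and (v) have their prerequisites met. (iv) is listed earlier, so (iv) next.
Next only (v) has its prerequisites met → (v).
That leaves (vi) as the only ready step → (vi).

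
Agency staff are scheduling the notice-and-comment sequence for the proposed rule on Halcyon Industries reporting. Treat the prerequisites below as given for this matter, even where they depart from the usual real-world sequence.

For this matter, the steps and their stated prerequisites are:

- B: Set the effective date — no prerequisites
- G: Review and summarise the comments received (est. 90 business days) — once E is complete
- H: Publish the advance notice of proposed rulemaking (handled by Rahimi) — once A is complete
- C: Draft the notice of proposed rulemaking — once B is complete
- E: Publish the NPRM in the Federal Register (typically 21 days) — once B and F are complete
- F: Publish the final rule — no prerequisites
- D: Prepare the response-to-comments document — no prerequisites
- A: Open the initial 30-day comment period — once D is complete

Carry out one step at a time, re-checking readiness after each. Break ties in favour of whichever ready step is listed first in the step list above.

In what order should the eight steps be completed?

B, F and D have no prerequisites; B is listed earlier, so B is first.
C, F and D are all available; C is listed earlier → C.
F and D are both available; F is listed earlier → F.
E now also ready, so the ready set is {E, D}; E is listed earlier → E.
G now also ready, so the ready set is {G, D}; G is listed earlier → G.
That leaves D as the only ready step → D.
That leaves A as the only ready step → A.
Next only H has its prerequisites met → H.

B, C, F, E, G, D, A, H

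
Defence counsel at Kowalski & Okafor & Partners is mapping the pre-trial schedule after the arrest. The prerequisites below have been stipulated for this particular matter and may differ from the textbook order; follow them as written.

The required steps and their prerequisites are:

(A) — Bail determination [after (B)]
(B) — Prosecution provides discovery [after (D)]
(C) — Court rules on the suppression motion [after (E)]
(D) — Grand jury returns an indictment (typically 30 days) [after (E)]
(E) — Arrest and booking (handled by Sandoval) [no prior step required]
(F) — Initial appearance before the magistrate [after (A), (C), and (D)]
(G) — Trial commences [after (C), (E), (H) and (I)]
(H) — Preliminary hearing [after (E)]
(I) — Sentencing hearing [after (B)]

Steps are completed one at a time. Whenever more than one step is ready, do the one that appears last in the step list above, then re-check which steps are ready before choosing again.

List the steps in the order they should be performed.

(E) → (H) → (D) → (C) → (B) → (I) → (G) → (A) → (F)

(E) has no prerequisites → (E) first.
Now (H), (D) and (C) have their prerequisites met. (H) is listed later, so (H) next.
Ready: (D) and (C). (D) is listed later → (D).
(B) now also ready, so the ready set is {(C), (B)}; (C) is listed later → (C).
Next only (B) has its prerequisites met → (B).
(I) and (A) are both available; (I) is listed later → (I).
(G) now also ready, so the ready set is {(G), (A)}; (G) is listed later → (G).
(A) is the only step now ready → (A).
(F) needed (D), (C) and (A), now all done → (F).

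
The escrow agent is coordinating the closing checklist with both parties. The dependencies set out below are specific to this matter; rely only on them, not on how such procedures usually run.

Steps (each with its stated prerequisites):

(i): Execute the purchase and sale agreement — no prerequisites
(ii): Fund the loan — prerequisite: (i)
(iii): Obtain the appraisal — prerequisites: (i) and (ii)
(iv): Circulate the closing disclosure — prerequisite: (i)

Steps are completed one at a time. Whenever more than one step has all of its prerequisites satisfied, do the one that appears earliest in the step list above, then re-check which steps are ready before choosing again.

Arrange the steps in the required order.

(i), (ii), (iii), (iv)

Only (i) has no prerequisites, so it is first.
Ready: (ii) and (iv). (ii) is listed earlier → (ii).
(iii) now also ready, so the ready set is {(iii), (iv)}; (iii) is listed earlier → (iii).
Next only (iv) has its prerequisites met → (iv).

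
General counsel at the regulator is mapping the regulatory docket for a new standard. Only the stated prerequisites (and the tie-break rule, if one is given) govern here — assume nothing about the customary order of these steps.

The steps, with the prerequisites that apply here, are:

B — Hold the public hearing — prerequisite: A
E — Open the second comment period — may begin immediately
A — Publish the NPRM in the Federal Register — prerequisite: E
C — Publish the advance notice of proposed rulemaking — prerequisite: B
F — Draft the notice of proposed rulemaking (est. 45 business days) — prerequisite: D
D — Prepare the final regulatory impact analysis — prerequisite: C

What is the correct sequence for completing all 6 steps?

E has no prerequisites → E first.
A needed E, now all done → A.
B is the only step now ready → B.
Next only C has its prerequisites met → C.
D needed C, now all done → D.
That leaves F as the only ready step → F.

E A B C D F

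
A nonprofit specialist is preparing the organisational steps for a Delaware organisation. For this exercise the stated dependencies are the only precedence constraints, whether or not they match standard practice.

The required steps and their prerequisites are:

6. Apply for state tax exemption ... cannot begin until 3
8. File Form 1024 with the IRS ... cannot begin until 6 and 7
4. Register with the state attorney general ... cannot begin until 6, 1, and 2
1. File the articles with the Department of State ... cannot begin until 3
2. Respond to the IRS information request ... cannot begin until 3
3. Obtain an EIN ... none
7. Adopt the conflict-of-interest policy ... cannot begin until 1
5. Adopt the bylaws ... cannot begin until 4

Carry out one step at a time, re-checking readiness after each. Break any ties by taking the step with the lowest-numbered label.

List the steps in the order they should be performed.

3 is the only step with nothing outstanding, so it goes first.
Now 1, 2 and 6 have their prerequisites met. 1 has the earlier label, so 1 next.
2, 6 and 7 are all available; 2 has the earlier label → 2.
Now 6 and 7 have their prerequisites met. 6 has the earlier label, so 6 next.
Ready: 4 and 7. 4 has the earlier label → 4.
5 now also ready, so the ready set is {5, 7}; 5 has the earlier label → 5.
That leaves 7 as the only ready step → 7.
That leaves 8 as the only ready step → 8.

3 → 1 → 2 → 6 → 4 → 5 → 7 → 8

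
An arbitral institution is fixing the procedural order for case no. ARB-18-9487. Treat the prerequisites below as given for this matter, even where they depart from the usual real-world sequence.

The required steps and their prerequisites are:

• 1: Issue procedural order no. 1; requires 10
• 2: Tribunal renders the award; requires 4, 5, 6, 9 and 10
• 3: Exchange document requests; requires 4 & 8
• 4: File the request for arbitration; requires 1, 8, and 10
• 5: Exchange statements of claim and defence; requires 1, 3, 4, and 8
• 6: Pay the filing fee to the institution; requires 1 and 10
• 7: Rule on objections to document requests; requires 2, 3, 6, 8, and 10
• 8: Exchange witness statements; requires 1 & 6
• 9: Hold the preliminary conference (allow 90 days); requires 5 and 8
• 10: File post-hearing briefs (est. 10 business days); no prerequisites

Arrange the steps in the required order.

10 → 1 → 6 → 8 → 4 → 3 → 5 → 9 → 2 → 7

10 is the only step with nothing outstanding, so it goes first.
Next only 1 has its prerequisites met → 1.
That leaves 6 as the only ready step → 6.
That leaves 8 as the only ready step → 8.
4 needed 1, 8 and 10, now all done → 4.
Next only 3 has its prerequisites met → 3.
Next only 5 has its prerequisites met → 5.
9 needed 5 and 8, now all done → 9.
2 is the only step now ready → 2.
7 is the only step now ready → 7.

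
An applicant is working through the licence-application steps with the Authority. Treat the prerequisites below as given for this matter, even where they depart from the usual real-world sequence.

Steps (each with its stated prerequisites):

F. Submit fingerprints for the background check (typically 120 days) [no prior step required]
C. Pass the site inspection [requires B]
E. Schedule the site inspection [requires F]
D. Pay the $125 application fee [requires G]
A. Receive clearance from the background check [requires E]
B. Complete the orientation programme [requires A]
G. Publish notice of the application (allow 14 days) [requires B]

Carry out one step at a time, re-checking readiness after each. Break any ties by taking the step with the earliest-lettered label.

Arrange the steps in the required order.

F E A B C G D

F has no prerequisites → F first.
E needed F, now all done → E.
Next only A has its prerequisites met → A.
Next only B has its prerequisites met → B.
Ready: C and G. C has the earlier label → C.
Next only G has its prerequisites met → G.
Next only D has its prerequisites met → D.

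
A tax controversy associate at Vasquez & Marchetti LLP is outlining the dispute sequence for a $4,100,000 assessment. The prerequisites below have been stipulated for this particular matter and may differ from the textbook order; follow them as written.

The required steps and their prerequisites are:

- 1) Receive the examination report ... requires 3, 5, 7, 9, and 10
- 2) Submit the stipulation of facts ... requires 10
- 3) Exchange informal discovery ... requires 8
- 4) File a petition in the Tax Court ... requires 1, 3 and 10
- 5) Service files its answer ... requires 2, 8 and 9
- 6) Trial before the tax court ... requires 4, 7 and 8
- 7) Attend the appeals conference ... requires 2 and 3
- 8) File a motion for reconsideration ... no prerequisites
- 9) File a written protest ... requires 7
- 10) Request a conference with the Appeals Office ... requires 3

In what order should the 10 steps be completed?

8 → 3 → 10 → 2 → 7 → 9 → 5 → 1 → 4 → 6

8 is the only step with nothing outstanding, so it goes first.
Next only 3 has its prerequisites met → 3.
Next only 10 has its prerequisites met → 10.
2 needed 10, now all done → 2.
7 needed 2 and 3, now all done → 7.
9 is the only step now ready → 9.
Next only 5 has its prerequisites met → 5.
1 is the only step now ready → 1.
4 needed 1, 3 and 10, now all done → 4.
6 needed 4, 7 and 8, now all done → 6.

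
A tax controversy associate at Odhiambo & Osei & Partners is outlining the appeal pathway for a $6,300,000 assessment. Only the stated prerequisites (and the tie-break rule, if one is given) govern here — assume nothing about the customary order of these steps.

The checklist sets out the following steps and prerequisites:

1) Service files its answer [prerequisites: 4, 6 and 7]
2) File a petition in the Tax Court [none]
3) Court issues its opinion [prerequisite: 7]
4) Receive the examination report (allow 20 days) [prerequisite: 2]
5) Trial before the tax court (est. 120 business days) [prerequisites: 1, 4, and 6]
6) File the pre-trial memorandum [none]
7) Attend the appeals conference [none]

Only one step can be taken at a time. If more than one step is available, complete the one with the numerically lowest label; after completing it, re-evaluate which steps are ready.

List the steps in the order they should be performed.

2 → 4 → 6 → 7 → 1 → 3 → 5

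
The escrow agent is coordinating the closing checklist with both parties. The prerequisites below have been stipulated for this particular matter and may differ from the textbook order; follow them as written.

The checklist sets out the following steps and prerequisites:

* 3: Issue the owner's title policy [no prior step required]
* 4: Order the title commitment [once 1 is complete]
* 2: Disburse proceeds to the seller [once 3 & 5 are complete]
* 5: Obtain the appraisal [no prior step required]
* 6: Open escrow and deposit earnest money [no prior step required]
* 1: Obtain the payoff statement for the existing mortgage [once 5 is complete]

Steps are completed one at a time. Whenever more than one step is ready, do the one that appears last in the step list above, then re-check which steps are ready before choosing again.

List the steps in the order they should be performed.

Nothing is required for 6, 5 and 3. 6 is listed later → 6 first.
5 and 3 are both available; 5 is listed later → 5.
Now 1 and 3 have their prerequisites met. 1 is listed later, so 1 next.
4 now also ready, so the ready set is {4, 3}; 4 is listed later → 4.
3 is the only step now ready → 3.
2 needed 5 and 3, now all done → 2.

6, 5, 1, 4, 3, 2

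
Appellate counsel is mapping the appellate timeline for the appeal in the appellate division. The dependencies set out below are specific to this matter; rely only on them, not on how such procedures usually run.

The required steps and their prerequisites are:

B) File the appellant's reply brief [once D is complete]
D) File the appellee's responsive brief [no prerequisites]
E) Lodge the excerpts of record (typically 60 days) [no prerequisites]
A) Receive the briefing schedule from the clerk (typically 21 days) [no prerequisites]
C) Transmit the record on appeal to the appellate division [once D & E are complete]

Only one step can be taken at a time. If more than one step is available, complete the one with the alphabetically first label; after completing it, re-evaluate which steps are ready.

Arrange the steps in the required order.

A, D, B, E, C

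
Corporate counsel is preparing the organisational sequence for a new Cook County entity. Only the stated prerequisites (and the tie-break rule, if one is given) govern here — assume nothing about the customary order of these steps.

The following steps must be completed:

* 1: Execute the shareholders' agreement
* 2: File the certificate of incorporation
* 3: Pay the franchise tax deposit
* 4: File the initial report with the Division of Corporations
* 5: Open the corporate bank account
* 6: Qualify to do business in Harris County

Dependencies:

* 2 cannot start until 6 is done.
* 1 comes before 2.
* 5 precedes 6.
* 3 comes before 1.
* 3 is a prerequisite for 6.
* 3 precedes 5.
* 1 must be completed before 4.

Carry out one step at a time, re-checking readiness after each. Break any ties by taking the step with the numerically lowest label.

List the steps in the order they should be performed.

3 1 4 5 6 2

3 has no prerequisites → 3 first.
Ready: 1 and 5. 1 has the earlier label → 1.
4 now also ready, so the ready set is {4, 5}; 4 has the earlier label → 4.
That leaves 5 as the only ready step → 5.
6 needed 3 and 5, now all done → 6.
2 needed 1 and 6, now all done → 2.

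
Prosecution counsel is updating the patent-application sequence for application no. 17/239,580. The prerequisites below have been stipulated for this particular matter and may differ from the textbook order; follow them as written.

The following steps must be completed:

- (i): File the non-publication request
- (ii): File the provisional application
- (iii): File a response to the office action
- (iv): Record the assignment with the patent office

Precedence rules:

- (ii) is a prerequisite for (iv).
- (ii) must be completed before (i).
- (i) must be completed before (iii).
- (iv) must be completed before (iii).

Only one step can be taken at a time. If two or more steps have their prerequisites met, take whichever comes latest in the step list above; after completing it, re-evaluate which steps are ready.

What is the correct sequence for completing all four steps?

(ii) has no prerequisites → (ii) first.
Ready: (iv) and (i). (iv) is listed later → (iv).
That leaves (i) as the only ready step → (i).
(iii) is the only step now ready → (iii).

(ii) (iv) (i) (iii)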